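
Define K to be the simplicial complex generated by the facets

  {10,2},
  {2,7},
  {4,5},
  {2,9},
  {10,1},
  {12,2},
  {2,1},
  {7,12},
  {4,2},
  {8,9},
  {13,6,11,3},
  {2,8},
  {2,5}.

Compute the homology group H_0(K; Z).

H_0 ≅ Z^2.

K has 13 vertices, 18 edges, 4 triangles, 1 3-simplex.
rank ∂_0 = 0, rank ∂_1 = 11 ⇒ b_0 = 13 − 0 − 11 = 2; all invariant factors of ∂_1 are 1 so no torsion. So H_0 = Z^2.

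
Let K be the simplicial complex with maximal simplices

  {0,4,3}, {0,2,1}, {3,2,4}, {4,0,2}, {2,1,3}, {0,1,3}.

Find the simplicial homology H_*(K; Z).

K has 5 vertices, 9 edges, 6 triangles.
rank ∂_0 = 0, rank ∂_1 = 4 ⇒ b_0 = 5 − 0 − 4 = 1; all invariant factors of ∂_1 are 1 so no torsion. So H_0 = Z.
rank ∂_1 = 4, rank ∂_2 = 5 ⇒ b_1 = 9 − 4 − 5 = 0; all invariant factors of ∂_2 are 1 so no torsion. So H_1 = 0.
rank ∂_2 = 5, rank ∂_3 = 0 ⇒ b_2 = 6 − 5 − 0 = 1. So H_2 = Z.

H_0 = Z,  H_1 = 0,  H_2 = Z.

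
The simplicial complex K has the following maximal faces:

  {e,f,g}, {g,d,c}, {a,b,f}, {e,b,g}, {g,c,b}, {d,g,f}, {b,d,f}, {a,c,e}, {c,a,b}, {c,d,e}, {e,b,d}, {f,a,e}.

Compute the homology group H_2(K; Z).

We work with the vertex ordering a < b < c < d < e < f < g. The simplices of K, each written with vertices in increasing order, are:

  0-simplices (7): a, b, c, d, e, f, g
  1-simplices (18): ab, ac, ae, af, bc, bd, be, bf, bg, cd, ce, cg, de, df, dg, ef, eg, fg
  2-simplices (12): abc, abf, ace, aef, bcg, bde, bdf, beg, cde, cdg, dfg, efg

Hence C_0 ≅ Z^7, C_1 ≅ Z^18, C_2 ≅ Z^12.

The boundary map ∂_1: C_1 → C_0 is given by ∂[p,q] = [q] − [p]. For instance
  ∂ac = c − a.
As a 7×18 matrix over Z this has rank 6, with invariant factors (1,1,1,1,1,1).

∂_2: C_2 → C_1 maps a triangle to the signed sum of its edges. For instance
  ∂efg = fg − eg + ef,
  ∂abf = bf − af + ab.
The 18×12 boundary matrix has rank 12 and Smith normal form diag(1,1,1,1,1,1,1,1,1,1,1,2).

Reading off H_k = ker ∂_k / im ∂_{k+1}:

  H_2: rank ker ∂_2 − rank ∂_3 = (12 − 12) − 0 = 0, and there is no ∂_3, so H_2 = 0.

H_2 ≅ 0.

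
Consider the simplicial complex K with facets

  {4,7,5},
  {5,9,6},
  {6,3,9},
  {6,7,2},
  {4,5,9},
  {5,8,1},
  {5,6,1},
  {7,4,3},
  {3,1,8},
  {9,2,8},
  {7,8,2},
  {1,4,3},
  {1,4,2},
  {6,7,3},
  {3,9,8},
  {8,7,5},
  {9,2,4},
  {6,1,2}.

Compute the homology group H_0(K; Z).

We work with the vertex ordering 1 < 2 < 3 < 4 < 5 < 6 < 7 < 8 < 9. The simplices of K, each written with vertices in increasing order, are:

  0-simplices (9): [1], [2], [3], [4], [5], [6], [7], [8], [9]
  1-simplices (27): (27 of them)
  2-simplices (18): [1,2,4], [1,2,6], [1,3,4], [1,3,8], [1,5,6], [1,5,8], [2,4,9], [2,6,7], [2,7,8], [2,8,9], [3,4,7], [3,6,7], [3,6,9], [3,8,9], [4,5,7], [4,5,9], [5,6,9], [5,7,8]

so the chain groups are C_0 ≅ Z^9, C_1 ≅ Z^27, C_2 ≅ Z^18.

Boundary ∂_1: C_1 → C_0 is given by ∂[p,q] = [q] − [p].
The 9×27 boundary matrix has rank 8 and Smith normal form diag(1,1,1,1,1,1,1,1).

The boundary map ∂_2: C_2 → C_1 maps a triangle to the signed sum of its edges. For instance
  ∂[1,3,4] = [3,4] − [1,4] + [1,3],
  ∂[2,8,9] = [8,9] − [2,9] + [2,8].
As a 27×18 matrix over Z this has rank 17, with invariant factors (1,1,1,1,1,1,1,1,1,1,1,1,1,1,1,1,1).

Now H_k = ker ∂_k / im ∂_{k+1}, so:

  H_0: rank C_0 − rank ∂_1 = 9 − 8 = 1, and the invariant factors of ∂_1 are all 1, so H_0 = Z.

H_0 ≅ Z.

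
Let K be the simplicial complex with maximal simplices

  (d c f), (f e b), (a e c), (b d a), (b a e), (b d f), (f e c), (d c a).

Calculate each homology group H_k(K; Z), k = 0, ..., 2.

H_0 ≅ Z,  H_1 = 0,  H_2 ≅ Z.

Take the total order a < b < c < d < e < f on the vertex set. Then K (dimension 2) consists of the simplices:

  0-simplices (6): a, b, c, d, e, f
  1-simplices (12): ab, ac, ad, ae, bd, be, bf, cd, ce, cf, df, ef
  2-simplices (8): abd, abe, acd, ace, bdf, bef, cdf, cef

giving chain groups C_0 ≅ Z^6, C_1 ≅ Z^12, C_2 ≅ Z^8.

The boundary map ∂_1: C_1 → C_0 sends each edge [p,q] (with p < q) to q − p.
This gives a 6×12 integer matrix of rank 5; reducing to Smith normal form yields diagonal entries (1,1,1,1,1).

Boundary ∂_2: C_2 → C_1 maps a triangle to the signed sum of its edges. For instance
  ∂abe = be − ae + ab,
  ∂ace = ce − ae + ac.
The resulting 12×8 matrix has rank 7, and its Smith normal form has invariant factors (1,1,1,1,1,1,1).

Now H_k = ker ∂_k / im ∂_{k+1}, so:

  H_0: rank C_0 − rank ∂_1 = 6 − 5 = 1, and the invariant factors of ∂_1 are all 1, so H_0 = Z.
  H_1: rank ker ∂_1 − rank ∂_2 = (12 − 5) − 7 = 0, and the invariant factors of ∂_2 are all 1, so H_1 = 0.
  H_2: rank ker ∂_2 − rank ∂_3 = (8 − 7) − 0 = 1, and there is no ∂_3, so H_2 = Z.

As a check, the Euler characteristic is 6 − 12 + 8 = 2, which agrees with 1 − 0 + 1 = 2.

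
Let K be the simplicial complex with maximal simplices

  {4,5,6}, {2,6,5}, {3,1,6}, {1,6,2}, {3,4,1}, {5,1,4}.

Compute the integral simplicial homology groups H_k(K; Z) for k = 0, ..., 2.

H_0 ≅ Z,  H_1 ≅ Z,  H_2 = 0.

We work with the vertex ordering 1 < 2 < 3 < 4 < 5 < 6. The simplices of K, each written with vertices in increasing order, are:

  0-simplices (6): [1], [2], [3], [4], [5], [6]
  1-simplices (12): [1,2], [1,3], [1,4], [1,5], [1,6], [2,5], [2,6], [3,4], [3,6], [4,5], [4,6], [5,6]
  2-simplices (6): [1,2,6], [1,3,4], [1,3,6], [1,4,5], [2,5,6], [4,5,6]

so the chain groups are C_0 ≅ Z^6, C_1 ≅ Z^12, C_2 ≅ Z^6.

Boundary ∂_1: C_1 → C_0 maps an edge to its endpoints' difference, ∂[p,q] = q − p.
This gives a 6×12 integer matrix of rank 5; reducing to Smith normal form yields diagonal entries (1,1,1,1,1).

Boundary ∂_2: C_2 → C_1 maps a triangle to the signed sum of its edges. For instance
  ∂[1,3,6] = [3,6] − [1,6] + [1,3],
  ∂[1,4,5] = [4,5] − [1,5] + [1,4].
The 12×6 boundary matrix has rank 6 and Smith normal form diag(1,1,1,1,1,1).

Reading off H_k = ker ∂_k / im ∂_{k+1}:

  H_0: rank C_0 − rank ∂_1 = 6 − 5 = 1, and the invariant factors of ∂_1 are all 1, so H_0 ≅ Z.
  H_1: rank ker ∂_1 − rank ∂_2 = (12 − 5) − 6 = 1, and the invariant factors of ∂_2 are all 1, so H_1 ≅ Z.
  H_2: rank ker ∂_2 − rank ∂_3 = (6 − 6) − 0 = 0, and there is no ∂_3, so H_2 ≅ 0.

(K is a triangulation of the cylinder S^1 x I.)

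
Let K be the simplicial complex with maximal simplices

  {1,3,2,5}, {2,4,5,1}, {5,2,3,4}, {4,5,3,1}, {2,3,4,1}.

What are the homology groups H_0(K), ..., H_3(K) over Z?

Order the vertices as 1 < 2 < 3 < 4 < 5. Listing each simplex with vertices in this order, K has dimension 3 with simplices:

  0-simplices (5): [1], [2], [3], [4], [5]
  1-simplices (10): [1,2], [1,3], [1,4], [1,5], [2,3], [2,4], [2,5], [3,4], [3,5], [4,5]
  2-simplices (10): [1,2,3], [1,2,4], [1,2,5], [1,3,4], [1,3,5], [1,4,5], [2,3,4], [2,3,5], [2,4,5], [3,4,5]
  3-simplices (5): [1,2,3,4], [1,2,3,5], [1,2,4,5], [1,3,4,5], [2,3,4,5]

Hence C_0 ≅ Z^5, C_1 ≅ Z^10, C_2 ≅ Z^10, C_3 ≅ Z^5.

Boundary ∂_1: C_1 → C_0 sends each edge [p,q] (with p < q) to q − p. For instance
  ∂[3,4] = [4] − [3].
As a 5×10 matrix over Z this has rank 4, with invariant factors (1,1,1,1).

Boundary ∂_2: C_2 → C_1 acts by ∂[p,q,r] = [q,r] − [p,r] + [p,q]. For instance
  ∂[1,2,5] = [2,5] − [1,5] + [1,2],
  ∂[1,3,5] = [3,5] − [1,5] + [1,3].
As a 10×10 matrix over Z this has rank 6, with invariant factors (1,1,1,1,1,1).

The boundary map ∂_3: C_3 → C_2 sends each 3-simplex σ to the alternating sum Σ_i (−1)^i (σ with its i-th vertex removed). For instance
  ∂[1,2,4,5] = [2,4,5] − [1,4,5] + [1,2,5] − [1,2,4],
  ∂[1,3,4,5] = [3,4,5] − [1,4,5] + [1,3,5] − [1,3,4].
As a 10×5 matrix over Z this has rank 4, with invariant factors (1,1,1,1).

Now H_k = ker ∂_k / im ∂_{k+1}, so:

  H_0: rank C_0 − rank ∂_1 = 5 − 4 = 1, and the invariant factors of ∂_1 are all 1, so H_0 = Z.
  H_1: rank ker ∂_1 − rank ∂_2 = (10 − 4) − 6 = 0, and the invariant factors of ∂_2 are all 1, so H_1 = 0.
  H_2: rank ker ∂_2 − rank ∂_3 = (10 − 6) − 4 = 0, and the invariant factors of ∂_3 are all 1, so H_2 = 0.
  H_3: rank ker ∂_3 − rank ∂_4 = (5 − 4) − 0 = 1, and there is no ∂_4, so H_3 = Z.

H_0 = Z,  H_1 = 0,  H_2 = 0,  H_3 = Z.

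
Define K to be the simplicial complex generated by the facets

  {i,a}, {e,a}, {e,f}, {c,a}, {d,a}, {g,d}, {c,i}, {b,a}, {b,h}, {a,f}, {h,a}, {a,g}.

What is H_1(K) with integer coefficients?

Take the total order a < b < c < d < e < f < g < h < i on the vertex set. Then K (dimension 1) consists of the simplices:

  0-simplices (9): a, b, c, d, e, f, g, h, i
  1-simplices (12): ab, ac, ad, ae, af, ag, ah, ai, bh, ci, dg, ef

so the chain groups are C_0 ≅ Z^9, C_1 ≅ Z^12.

The boundary map ∂_1: C_1 → C_0 is given by ∂[p,q] = [q] − [p]. For instance
  ∂ag = g − a.
As a 9×12 matrix over Z this has rank 8, with invariant factors (1,1,1,1,1,1,1,1).

Computing H_k = (kernel of ∂_k) / (image of ∂_{k+1}):

  H_1: rank ker ∂_1 − rank ∂_2 = (12 − 8) − 0 = 4, and there is no ∂_2, so H_1 = Z^4.

H_1 ≅ Z^4.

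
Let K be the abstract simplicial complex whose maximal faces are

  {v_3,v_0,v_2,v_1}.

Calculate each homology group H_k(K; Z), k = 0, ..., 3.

H_0 = Z,  H_1 = 0,  H_2 = 0,  H_3 = 0.

Take the total order v_0 < v_1 < v_2 < v_3 on the vertex set. Then K (dimension 3) consists of the simplices:

  0-simplices (4): [v_0], [v_1], [v_2], [v_3]
  1-simplices (6): [v_0,v_1], [v_0,v_2], [v_0,v_3], [v_1,v_2], [v_1,v_3], [v_2,v_3]
  2-simplices (4): [v_0,v_1,v_2], [v_0,v_1,v_3], [v_0,v_2,v_3], [v_1,v_2,v_3]
  3-simplices (1): [v_0,v_1,v_2,v_3]

giving chain groups C_0 ≅ Z^4, C_1 ≅ Z^6, C_2 ≅ Z^4, C_3 ≅ Z^1.

The boundary map ∂_1: C_1 → C_0 maps an edge to its endpoints' difference, ∂[p,q] = q − p. For instance
  ∂[v_0,v_3] = [v_3] − [v_0].
As a 4×6 matrix over Z this has rank 3, with invariant factors (1,1,1).

Boundary ∂_2: C_2 → C_1 sends each 2-simplex [p,q,r] to [q,r] − [p,r] + [p,q]. For instance
  ∂[v_0,v_1,v_3] = [v_1,v_3] − [v_0,v_3] + [v_0,v_1],
  ∂[v_0,v_2,v_3] = [v_2,v_3] − [v_0,v_3] + [v_0,v_2].
The resulting 6×4 matrix has rank 3, and its Smith normal form has invariant factors (1,1,1).

The boundary map ∂_3: C_3 → C_2 sends each 3-simplex σ to the alternating sum Σ_i (−1)^i (σ with its i-th vertex removed). For instance
  ∂[v_0,v_1,v_2,v_3] = [v_1,v_2,v_3] − [v_0,v_2,v_3] + [v_0,v_1,v_3] − [v_0,v_1,v_2].
The 4×1 boundary matrix has rank 1 and Smith normal form diag(1).

Computing H_k = (kernel of ∂_k) / (image of ∂_{k+1}):

  H_0: rank C_0 − rank ∂_1 = 4 − 3 = 1, and the invariant factors of ∂_1 are all 1, so H_0 ≅ Z.
  H_1: rank ker ∂_1 − rank ∂_2 = (6 − 3) − 3 = 0, and the invariant factors of ∂_2 are all 1, so H_1 ≅ 0.
  H_2: rank ker ∂_2 − rank ∂_3 = (4 − 3) − 1 = 0, and the invariant factors of ∂_3 are all 1, so H_2 ≅ 0.
  H_3: rank ker ∂_3 − rank ∂_4 = (1 − 1) − 0 = 0, and there is no ∂_4, so H_3 ≅ 0.

(K is a triangulation of the 3-simplex.)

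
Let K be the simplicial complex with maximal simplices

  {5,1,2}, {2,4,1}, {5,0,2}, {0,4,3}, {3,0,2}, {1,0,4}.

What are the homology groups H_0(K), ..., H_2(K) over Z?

H_0 ≅ Z,  H_1 ≅ Z,  H_2 = 0.

K has 6 vertices, 12 edges, 6 triangles.
rank ∂_0 = 0, rank ∂_1 = 5 ⇒ b_0 = 6 − 0 − 5 = 1; all invariant factors of ∂_1 are 1 so no torsion. So H_0 ≅ Z.
rank ∂_1 = 5, rank ∂_2 = 6 ⇒ b_1 = 12 − 5 − 6 = 1; all invariant factors of ∂_2 are 1 so no torsion. So H_1 ≅ Z.
rank ∂_2 = 6, rank ∂_3 = 0 ⇒ b_2 = 6 − 6 − 0 = 0. So H_2 ≅ 0.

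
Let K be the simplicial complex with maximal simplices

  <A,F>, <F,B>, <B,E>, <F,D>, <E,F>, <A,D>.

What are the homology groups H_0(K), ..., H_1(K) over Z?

Take the total order A < B < D < E < F on the vertex set. Then K (dimension 1) consists of the simplices:

  0-simplices (5): A, B, D, E, F
  1-simplices (6): AD, AF, BE, BF, DF, EF

Hence C_0 ≅ Z^5, C_1 ≅ Z^6.

∂_1: C_1 → C_0 sends each edge [p,q] (with p < q) to q − p.
The 5×6 boundary matrix has rank 4 and Smith normal form diag(1,1,1,1).

From H_k ≅ ker(∂_k) / im(∂_{k+1}) we obtain:

  H_0: rank C_0 − rank ∂_1 = 5 − 4 = 1, and the invariant factors of ∂_1 are all 1, so H_0 = Z.
  H_1: rank ker ∂_1 − rank ∂_2 = (6 − 4) − 0 = 2, and there is no ∂_2, so H_1 = Z^2.

As a check, the Euler characteristic is 5 − 6 = -1, which agrees with 1 − 2 = -1.

H_0 ≅ Z,  H_1 ≅ Z^2.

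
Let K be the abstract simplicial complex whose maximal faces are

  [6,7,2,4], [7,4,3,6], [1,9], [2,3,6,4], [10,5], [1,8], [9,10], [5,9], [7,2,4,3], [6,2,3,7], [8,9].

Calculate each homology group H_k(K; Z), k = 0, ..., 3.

Fix the vertex order 1 < 2 < 3 < 4 < 5 < 6 < 7 < 8 < 9 < 10 and write every simplex with vertices in increasing order. Then dim K = 3 and the simplices of K are:

  0-simplices (10): [1], [2], [3], [4], [5], [6], [7], [8], [9], [10]
  1-simplices (16): [1,8], [1,9], [2,3], [2,4], [2,6], [2,7], [3,4], [3,6], [3,7], [4,6], [4,7], [5,9], [5,10], [6,7], [8,9], [9,10]
  2-simplices (10): [2,3,4], [2,3,6], [2,3,7], [2,4,6], [2,4,7], [2,6,7], [3,4,6], [3,4,7], [3,6,7], [4,6,7]
  3-simplices (5): [2,3,4,6], [2,3,4,7], [2,3,6,7], [2,4,6,7], [3,4,6,7]

so the chain groups are C_0 ≅ Z^10, C_1 ≅ Z^16, C_2 ≅ Z^10, C_3 ≅ Z^5.

Boundary ∂_1: C_1 → C_0 maps an edge to its endpoints' difference, ∂[p,q] = q − p. For instance
  ∂[5,10] = [10] − [5].
The resulting 10×16 matrix has rank 8, and its Smith normal form has invariant factors (1,1,1,1,1,1,1,1).

Boundary ∂_2: C_2 → C_1 acts by ∂[p,q,r] = [q,r] − [p,r] + [p,q]. For instance
  ∂[2,3,4] = [3,4] − [2,4] + [2,3],
  ∂[2,3,6] = [3,6] − [2,6] + [2,3].
As a 16×10 matrix over Z this has rank 6, with invariant factors (1,1,1,1,1,1).

Boundary ∂_3: C_3 → C_2 sends each 3-simplex σ to the alternating sum Σ_i (−1)^i (σ with its i-th vertex removed). For instance
  ∂[2,3,4,7] = [3,4,7] − [2,4,7] + [2,3,7] − [2,3,4],
  ∂[2,4,6,7] = [4,6,7] − [2,6,7] + [2,4,7] − [2,4,6].
The 10×5 boundary matrix has rank 4 and Smith normal form diag(1,1,1,1).

Reading off H_k = ker ∂_k / im ∂_{k+1}:

  H_0: rank C_0 − rank ∂_1 = 10 − 8 = 2, and the invariant factors of ∂_1 are all 1, so H_0 = Z^2.
  H_1: rank ker ∂_1 − rank ∂_2 = (16 − 8) − 6 = 2, and the invariant factors of ∂_2 are all 1, so H_1 = Z^2.
  H_2: rank ker ∂_2 − rank ∂_3 = (10 − 6) − 4 = 0, and the invariant factors of ∂_3 are all 1, so H_2 = 0.
  H_3: rank ker ∂_3 − rank ∂_4 = (5 − 4) − 0 = 1, and there is no ∂_4, so H_3 = Z.

H_0 = Z^2,  H_1 = Z^2,  H_2 = 0,  H_3 = Z.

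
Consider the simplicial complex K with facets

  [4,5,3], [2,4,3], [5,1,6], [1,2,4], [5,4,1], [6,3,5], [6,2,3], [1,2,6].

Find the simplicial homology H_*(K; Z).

H_0 ≅ Z,  H_1 = 0,  H_2 ≅ Z.

Order the vertices as 1 < 2 < 3 < 4 < 5 < 6. Listing each simplex with vertices in this order, K has dimension 2 with simplices:

  0-simplices (6): [1], [2], [3], [4], [5], [6]
  1-simplices (12): [1,2], [1,4], [1,5], [1,6], [2,3], [2,4], [2,6], [3,4], [3,5], [3,6], [4,5], [5,6]
  2-simplices (8): [1,2,4], [1,2,6], [1,4,5], [1,5,6], [2,3,4], [2,3,6], [3,4,5], [3,5,6]

Hence C_0 ≅ Z^6, C_1 ≅ Z^12, C_2 ≅ Z^8.

∂_1: C_1 → C_0 maps an edge to its endpoints' difference, ∂[p,q] = q − p. For instance
  ∂[3,5] = [5] − [3].
The 6×12 boundary matrix has rank 5 and Smith normal form diag(1,1,1,1,1).

∂_2: C_2 → C_1 sends each 2-simplex [p,q,r] to [q,r] − [p,r] + [p,q]. For instance
  ∂[1,4,5] = [4,5] − [1,5] + [1,4],
  ∂[2,3,4] = [3,4] − [2,4] + [2,3].
The 12×8 boundary matrix has rank 7 and Smith normal form diag(1,1,1,1,1,1,1).

Computing H_k = (kernel of ∂_k) / (image of ∂_{k+1}):

  H_0: rank C_0 − rank ∂_1 = 6 − 5 = 1, and the invariant factors of ∂_1 are all 1, so H_0 = Z.
  H_1: rank ker ∂_1 − rank ∂_2 = (12 − 5) − 7 = 0, and the invariant factors of ∂_2 are all 1, so H_1 = 0.
  H_2: rank ker ∂_2 − rank ∂_3 = (8 − 7) − 0 = 1, and there is no ∂_3, so H_2 = Z.

(K is a triangulation of the 2-sphere S^2.)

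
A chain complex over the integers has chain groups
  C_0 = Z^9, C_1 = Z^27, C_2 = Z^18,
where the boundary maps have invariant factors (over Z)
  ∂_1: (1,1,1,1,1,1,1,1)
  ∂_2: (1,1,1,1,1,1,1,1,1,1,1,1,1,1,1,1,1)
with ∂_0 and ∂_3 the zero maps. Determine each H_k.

H_0: b_0 = 9 − 0 − 8 = 1; torsion from ∂_1 factors > 1: none. So H_0 = Z.
H_1: b_1 = 27 − 8 − 17 = 2; torsion from ∂_2 factors > 1: none. So H_1 = Z^2.
H_2: b_2 = 18 − 17 − 0 = 1; torsion from ∂_3 factors > 1: none. So H_2 = Z.

H_0 = Z,  H_1 = Z^2,  H_2 = Z.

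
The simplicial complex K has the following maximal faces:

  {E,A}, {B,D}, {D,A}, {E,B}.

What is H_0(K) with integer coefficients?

H_0 = Z.

We work with the vertex ordering A < B < D < E. The simplices of K, each written with vertices in increasing order, are:

  0-simplices (4): A, B, D, E
  1-simplices (4): AD, AE, BD, BE

Hence C_0 ≅ Z^4, C_1 ≅ Z^4.

Boundary ∂_1: C_1 → C_0 is given by ∂[p,q] = [q] − [p]. For instance
  ∂BD = D − B.
The resulting 4×4 matrix has rank 3, and its Smith normal form has invariant factors (1,1,1).

From H_k ≅ ker(∂_k) / im(∂_{k+1}) we obtain:

  H_0: rank C_0 − rank ∂_1 = 4 − 3 = 1, and the invariant factors of ∂_1 are all 1, so H_0 ≅ Z.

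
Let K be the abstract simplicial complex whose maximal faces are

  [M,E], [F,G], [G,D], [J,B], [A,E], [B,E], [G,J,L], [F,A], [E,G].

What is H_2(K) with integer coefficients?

We work with the vertex ordering A < B < D < E < F < G < J < L < M. The simplices of K, each written with vertices in increasing order, are:

  0-simplices (9): A, B, D, E, F, G, J, L, M
  1-simplices (11): AE, AF, BE, BJ, DG, EG, EM, FG, GJ, GL, JL
  2-simplices (1): GJL

so the chain groups are C_0 ≅ Z^9, C_1 ≅ Z^11, C_2 ≅ Z^1.

The boundary map ∂_1: C_1 → C_0 maps an edge to its endpoints' difference, ∂[p,q] = q − p. For instance
  ∂GJ = J − G.
This gives a 9×11 integer matrix of rank 8; reducing to Smith normal form yields diagonal entries (1,1,1,1,1,1,1,1).

∂_2: C_2 → C_1 maps a triangle to the signed sum of its edges. For instance
  ∂GJL = JL − GL + GJ.
The 11×1 boundary matrix has rank 1 and Smith normal form diag(1).

Now H_k = ker ∂_k / im ∂_{k+1}, so:

  H_2: rank ker ∂_2 − rank ∂_3 = (1 − 1) − 0 = 0, and there is no ∂_3, so H_2 ≅ 0.

H_2 ≅ 0.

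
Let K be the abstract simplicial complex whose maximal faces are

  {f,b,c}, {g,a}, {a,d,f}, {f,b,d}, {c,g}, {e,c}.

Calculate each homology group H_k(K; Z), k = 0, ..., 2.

H_0 = Z,  H_1 = Z,  H_2 = 0.

We work with the vertex ordering a < b < c < d < e < f < g. The simplices of K, each written with vertices in increasing order, are:

  0-simplices (7): a, b, c, d, e, f, g
  1-simplices (10): ad, af, ag, bc, bd, bf, ce, cf, cg, df
  2-simplices (3): adf, bcf, bdf

so the chain groups are C_0 ≅ Z^7, C_1 ≅ Z^10, C_2 ≅ Z^3.

The boundary map ∂_1: C_1 → C_0 maps an edge to its endpoints' difference, ∂[p,q] = q − p.
The resulting 7×10 matrix has rank 6, and its Smith normal form has invariant factors (1,1,1,1,1,1).

The boundary map ∂_2: C_2 → C_1 acts by ∂[p,q,r] = [q,r] − [p,r] + [p,q]. For instance
  ∂adf = df − af + ad,
  ∂bcf = cf − bf + bc.
The resulting 10×3 matrix has rank 3, and its Smith normal form has invariant factors (1,1,1).

From H_k ≅ ker(∂_k) / im(∂_{k+1}) we obtain:

  H_0: rank C_0 − rank ∂_1 = 7 − 6 = 1, and the invariant factors of ∂_1 are all 1, so H_0 = Z.
  H_1: rank ker ∂_1 − rank ∂_2 = (10 − 6) − 3 = 1, and the invariant factors of ∂_2 are all 1, so H_1 = Z.
  H_2: rank ker ∂_2 − rank ∂_3 = (3 − 3) − 0 = 0, and there is no ∂_3, so H_2 = 0.

As a check, the Euler characteristic is 7 − 10 + 3 = 0, which agrees with 1 − 1 + 0 = 0.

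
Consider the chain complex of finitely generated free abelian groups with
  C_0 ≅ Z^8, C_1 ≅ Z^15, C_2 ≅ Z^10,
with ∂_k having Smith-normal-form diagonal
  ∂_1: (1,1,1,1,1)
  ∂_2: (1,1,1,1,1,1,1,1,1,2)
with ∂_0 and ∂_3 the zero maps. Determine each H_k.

H_0: b_0 = 8 − 0 − 5 = 3; torsion from ∂_1 factors > 1: none. So H_0 ≅ Z^3.
H_1: b_1 = 15 − 5 − 10 = 0; torsion from ∂_2 factors > 1: [2]. So H_1 ≅ Z/2Z.
H_2: b_2 = 10 − 10 − 0 = 0; torsion from ∂_3 factors > 1: none. So H_2 ≅ 0.

H_0 ≅ Z^3,  H_1 ≅ Z/2Z,  H_2 = 0.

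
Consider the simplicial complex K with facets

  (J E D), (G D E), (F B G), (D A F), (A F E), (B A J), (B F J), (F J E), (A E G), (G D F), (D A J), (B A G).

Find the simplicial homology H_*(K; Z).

We work with the vertex ordering A < B < D < E < F < G < J. The simplices of K, each written with vertices in increasing order, are:

  0-simplices (7): A, B, D, E, F, G, J
  1-simplices (18): AB, AD, AE, AF, AG, AJ, BF, BG, BJ, DE, DF, DG, DJ, EF, EG, EJ, FG, FJ
  2-simplices (12): ABG, ABJ, ADF, ADJ, AEF, AEG, BFG, BFJ, DEG, DEJ, DFG, EFJ

giving chain groups C_0 ≅ Z^7, C_1 ≅ Z^18, C_2 ≅ Z^12.

Boundary ∂_1: C_1 → C_0 sends each edge [p,q] (with p < q) to q − p.
This gives a 7×18 integer matrix of rank 6; reducing to Smith normal form yields diagonal entries (1,1,1,1,1,1).

Boundary ∂_2: C_2 → C_1 maps a triangle to the signed sum of its edges. For instance
  ∂ABJ = BJ − AJ + AB,
  ∂DFG = FG − DG + DF.
As a 18×12 matrix over Z this has rank 12, with invariant factors (1,1,1,1,1,1,1,1,1,1,1,2).

Reading off H_k = ker ∂_k / im ∂_{k+1}:

  H_0: rank C_0 − rank ∂_1 = 7 − 6 = 1, and the invariant factors of ∂_1 are all 1, so H_0 ≅ Z.
  H_1: rank ker ∂_1 − rank ∂_2 = (18 − 6) − 12 = 0, and ∂_2 has invariant factor 2 > 1, so H_1 ≅ Z/2.
  H_2: rank ker ∂_2 − rank ∂_3 = (12 − 12) − 0 = 0, and there is no ∂_3, so H_2 ≅ 0.

H_0 = Z,  H_1 = Z/2,  H_2 = 0.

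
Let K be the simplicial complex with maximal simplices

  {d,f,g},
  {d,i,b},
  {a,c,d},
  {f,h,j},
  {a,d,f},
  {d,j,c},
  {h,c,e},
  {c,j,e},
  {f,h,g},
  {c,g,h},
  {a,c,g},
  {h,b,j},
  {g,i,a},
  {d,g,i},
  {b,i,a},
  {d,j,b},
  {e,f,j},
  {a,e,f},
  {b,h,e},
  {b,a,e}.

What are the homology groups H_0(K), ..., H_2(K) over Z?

H_0 = Z,  H_1 = Z × Z/2,  H_2 = 0.

Fix the vertex order a < b < c < d < e < f < g < h < i < j and write every simplex with vertices in increasing order. Then dim K = 2 and the simplices of K are:

  0-simplices (10): a, b, c, d, e, f, g, h, i, j
  1-simplices (30): ab, ac, ad, ae, af, ag, ai, bd, be, bh, bi, bj, cd, ce, cg, ch, cj, df, dg, di, dj, ef, eh, ej, fg, fh, fj, gh, gi, hj
  2-simplices (20): abe, abi, acd, acg, adf, aef, agi, bdi, bdj, beh, bhj, cdj, ceh, cej, cgh, dfg, dgi, efj, fgh, fhj

so the chain groups are C_0 ≅ Z^10, C_1 ≅ Z^30, C_2 ≅ Z^20.

∂_1: C_1 → C_0 is given by ∂[p,q] = [q] − [p].
This gives a 10×30 integer matrix of rank 9; reducing to Smith normal form yields diagonal entries (1,1,1,1,1,1,1,1,1).

Boundary ∂_2: C_2 → C_1 sends each 2-simplex [p,q,r] to [q,r] − [p,r] + [p,q]. For instance
  ∂acg = cg − ag + ac,
  ∂abe = be − ae + ab.
As a 30×20 matrix over Z this has rank 20, with invariant factors (1,1,1,1,1,1,1,1,1,1,1,1,1,1,1,1,1,1,1,2).

Reading off H_k = ker ∂_k / im ∂_{k+1}:

  H_0: rank C_0 − rank ∂_1 = 10 − 9 = 1, and the invariant factors of ∂_1 are all 1, so H_0 = Z.
  H_1: rank ker ∂_1 − rank ∂_2 = (30 − 9) − 20 = 1, and ∂_2 has invariant factor 2 > 1, so H_1 = Z × Z/2.
  H_2: rank ker ∂_2 − rank ∂_3 = (20 − 20) − 0 = 0, and there is no ∂_3, so H_2 = 0.

(K is a triangulation of the Klein bottle.)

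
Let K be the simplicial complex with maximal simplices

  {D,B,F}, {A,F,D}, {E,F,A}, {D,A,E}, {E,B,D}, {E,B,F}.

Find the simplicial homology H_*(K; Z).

H_0 ≅ Z,  H_1 = 0,  H_2 ≅ Z.

We work with the vertex ordering A < B < D < E < F. The simplices of K, each written with vertices in increasing order, are:

  0-simplices (5): A, B, D, E, F
  1-simplices (9): AD, AE, AF, BD, BE, BF, DE, DF, EF
  2-simplices (6): ADE, ADF, AEF, BDE, BDF, BEF

Hence C_0 ≅ Z^5, C_1 ≅ Z^9, C_2 ≅ Z^6.

∂_1: C_1 → C_0 is given by ∂[p,q] = [q] − [p]. For instance
  ∂AD = D − A.
This gives a 5×9 integer matrix of rank 4; reducing to Smith normal form yields diagonal entries (1,1,1,1).

∂_2: C_2 → C_1 sends each 2-simplex [p,q,r] to [q,r] − [p,r] + [p,q]. For instance
  ∂BDE = DE − BE + BD,
  ∂ADF = DF − AF + AD.
As a 9×6 matrix over Z this has rank 5, with invariant factors (1,1,1,1,1).

Reading off H_k = ker ∂_k / im ∂_{k+1}:

  H_0: rank C_0 − rank ∂_1 = 5 − 4 = 1, and the invariant factors of ∂_1 are all 1, so H_0 ≅ Z.
  H_1: rank ker ∂_1 − rank ∂_2 = (9 − 4) − 5 = 0, and the invariant factors of ∂_2 are all 1, so H_1 ≅ 0.
  H_2: rank ker ∂_2 − rank ∂_3 = (6 − 5) − 0 = 1, and there is no ∂_3, so H_2 ≅ Z.

(K is a triangulation of the 2-sphere S^2.)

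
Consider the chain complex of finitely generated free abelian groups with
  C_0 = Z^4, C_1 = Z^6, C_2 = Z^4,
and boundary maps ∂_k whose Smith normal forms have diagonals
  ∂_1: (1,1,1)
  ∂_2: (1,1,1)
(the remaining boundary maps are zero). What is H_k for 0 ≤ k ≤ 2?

H_0: b_0 = 4 − 0 − 3 = 1; torsion from ∂_1 factors > 1: none. So H_0 ≅ Z.
H_1: b_1 = 6 − 3 − 3 = 0; torsion from ∂_2 factors > 1: none. So H_1 ≅ 0.
H_2: b_2 = 4 − 3 − 0 = 1; torsion from ∂_3 factors > 1: none. So H_2 ≅ Z.

H_0 ≅ Z,  H_1 = 0,  H_2 ≅ Z.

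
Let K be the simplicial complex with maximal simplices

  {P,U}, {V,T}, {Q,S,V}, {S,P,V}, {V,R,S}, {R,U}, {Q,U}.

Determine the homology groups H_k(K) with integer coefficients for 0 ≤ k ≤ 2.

We work with the vertex ordering P < Q < R < S < T < U < V. The simplices of K, each written with vertices in increasing order, are:

  0-simplices (7): P, Q, R, S, T, U, V
  1-simplices (11): PS, PU, PV, QS, QU, QV, RS, RU, RV, SV, TV
  2-simplices (3): PSV, QSV, RSV

Hence C_0 ≅ Z^7, C_1 ≅ Z^11, C_2 ≅ Z^3.

The boundary map ∂_1: C_1 → C_0 sends each edge [p,q] (with p < q) to q − p. For instance
  ∂QS = S − Q.
The 7×11 boundary matrix has rank 6 and Smith normal form diag(1,1,1,1,1,1).

The boundary map ∂_2: C_2 → C_1 acts by ∂[p,q,r] = [q,r] − [p,r] + [p,q]. For instance
  ∂QSV = SV − QV + QS,
  ∂PSV = SV − PV + PS.
This gives a 11×3 integer matrix of rank 3; reducing to Smith normal form yields diagonal entries (1,1,1).

Now H_k = ker ∂_k / im ∂_{k+1}, so:

  H_0: rank C_0 − rank ∂_1 = 7 − 6 = 1, and the invariant factors of ∂_1 are all 1, so H_0 = Z.
  H_1: rank ker ∂_1 − rank ∂_2 = (11 − 6) − 3 = 2, and the invariant factors of ∂_2 are all 1, so H_1 = Z^2.
  H_2: rank ker ∂_2 − rank ∂_3 = (3 − 3) − 0 = 0, and there is no ∂_3, so H_2 = 0.

H_0 = Z,  H_1 = Z^2,  H_2 = 0.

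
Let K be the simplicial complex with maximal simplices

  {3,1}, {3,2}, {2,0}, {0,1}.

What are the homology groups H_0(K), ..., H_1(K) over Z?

Fix the vertex order 0 < 1 < 2 < 3 and write every simplex with vertices in increasing order. Then dim K = 1 and the simplices of K are:

  0-simplices (4): [0], [1], [2], [3]
  1-simplices (4): [0,1], [0,2], [1,3], [2,3]

so the chain groups are C_0 ≅ Z^4, C_1 ≅ Z^4.

∂_1: C_1 → C_0 is given by ∂[p,q] = [q] − [p].
The resulting 4×4 matrix has rank 3, and its Smith normal form has invariant factors (1,1,1).

Reading off H_k = ker ∂_k / im ∂_{k+1}:

  H_0: rank C_0 − rank ∂_1 = 4 − 3 = 1, and the invariant factors of ∂_1 are all 1, so H_0 ≅ Z.
  H_1: rank ker ∂_1 − rank ∂_2 = (4 − 3) − 0 = 1, and there is no ∂_2, so H_1 ≅ Z.

As a check, the Euler characteristic is 4 − 4 = 0, which agrees with 1 − 1 = 0.

H_0 ≅ Z,  H_1 ≅ Z.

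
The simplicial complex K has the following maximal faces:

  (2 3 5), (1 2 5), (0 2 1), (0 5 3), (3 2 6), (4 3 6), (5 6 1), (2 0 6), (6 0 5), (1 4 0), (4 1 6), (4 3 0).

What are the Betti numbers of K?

Take the total order 0 < 1 < 2 < 3 < 4 < 5 < 6 on the vertex set. Then K (dimension 2) consists of the simplices:

  0-simplices (7): [0], [1], [2], [3], [4], [5], [6]
  1-simplices (18): [0,1], [0,2], [0,3], [0,4], [0,5], [0,6], [1,2], [1,4], [1,5], [1,6], [2,3], [2,5], [2,6], [3,4], [3,5], [3,6], [4,6], [5,6]
  2-simplices (12): [0,1,2], [0,1,4], [0,2,6], [0,3,4], [0,3,5], [0,5,6], [1,2,5], [1,4,6], [1,5,6], [2,3,5], [2,3,6], [3,4,6]

Hence C_0 ≅ Z^7, C_1 ≅ Z^18, C_2 ≅ Z^12.

∂_1: C_1 → C_0 sends each edge [p,q] (with p < q) to q − p.
The resulting 7×18 matrix has rank 6, and its Smith normal form has invariant factors (1,1,1,1,1,1).

∂_2: C_2 → C_1 acts by ∂[p,q,r] = [q,r] − [p,r] + [p,q]. For instance
  ∂[1,4,6] = [4,6] − [1,6] + [1,4],
  ∂[0,1,2] = [1,2] − [0,2] + [0,1].
This gives a 18×12 integer matrix of rank 12; reducing to Smith normal form yields diagonal entries (1,1,1,1,1,1,1,1,1,1,1,2).

From H_k ≅ ker(∂_k) / im(∂_{k+1}) we obtain:

  H_0: rank C_0 − rank ∂_1 = 7 − 6 = 1, and the invariant factors of ∂_1 are all 1, so H_0 ≅ Z.
  H_1: rank ker ∂_1 − rank ∂_2 = (18 − 6) − 12 = 0, and ∂_2 has invariant factor 2 > 1, so H_1 ≅ Z/2Z.
  H_2: rank ker ∂_2 − rank ∂_3 = (12 − 12) − 0 = 0, and there is no ∂_3, so H_2 ≅ 0.

Hence the Betti numbers are b_0 = 1, b_1 = 0, b_2 = 0.

b_0 = 1, b_1 = 0, b_2 = 0.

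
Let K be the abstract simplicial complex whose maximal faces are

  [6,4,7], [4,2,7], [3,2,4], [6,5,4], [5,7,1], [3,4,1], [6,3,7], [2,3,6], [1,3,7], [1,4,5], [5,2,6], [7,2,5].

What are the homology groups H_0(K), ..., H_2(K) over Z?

H_0 ≅ Z,  H_1 ≅ Z/2Z,  H_2 = 0.

Take the total order 1 < 2 < 3 < 4 < 5 < 6 < 7 on the vertex set. Then K (dimension 2) consists of the simplices:

  0-simplices (7): [1], [2], [3], [4], [5], [6], [7]
  1-simplices (18): [1,3], [1,4], [1,5], [1,7], [2,3], [2,4], [2,5], [2,6], [2,7], [3,4], [3,6], [3,7], [4,5], [4,6], [4,7], [5,6], [5,7], [6,7]
  2-simplices (12): [1,3,4], [1,3,7], [1,4,5], [1,5,7], [2,3,4], [2,3,6], [2,4,7], [2,5,6], [2,5,7], [3,6,7], [4,5,6], [4,6,7]

giving chain groups C_0 ≅ Z^7, C_1 ≅ Z^18, C_2 ≅ Z^12.

The boundary map ∂_1: C_1 → C_0 maps an edge to its endpoints' difference, ∂[p,q] = q − p. For instance
  ∂[4,7] = [7] − [4].
The resulting 7×18 matrix has rank 6, and its Smith normal form has invariant factors (1,1,1,1,1,1).

Boundary ∂_2: C_2 → C_1 maps a triangle to the signed sum of its edges. For instance
  ∂[4,6,7] = [6,7] − [4,7] + [4,6],
  ∂[1,3,4] = [3,4] − [1,4] + [1,3].
The 18×12 boundary matrix has rank 12 and Smith normal form diag(1,1,1,1,1,1,1,1,1,1,1,2).

Now H_k = ker ∂_k / im ∂_{k+1}, so:

  H_0: rank C_0 − rank ∂_1 = 7 − 6 = 1, and the invariant factors of ∂_1 are all 1, so H_0 ≅ Z.
  H_1: rank ker ∂_1 − rank ∂_2 = (18 − 6) − 12 = 0, and ∂_2 has invariant factor 2 > 1, so H_1 ≅ Z/2Z.
  H_2: rank ker ∂_2 − rank ∂_3 = (12 − 12) − 0 = 0, and there is no ∂_3, so H_2 ≅ 0.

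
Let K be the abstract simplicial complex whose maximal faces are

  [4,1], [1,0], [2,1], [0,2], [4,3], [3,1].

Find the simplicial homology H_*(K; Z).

K has 5 vertices, 6 edges.
rank ∂_0 = 0, rank ∂_1 = 4 ⇒ b_0 = 5 − 0 − 4 = 1; all invariant factors of ∂_1 are 1 so no torsion. So H_0 = Z.
rank ∂_1 = 4, rank ∂_2 = 0 ⇒ b_1 = 6 − 4 − 0 = 2. So H_1 = Z^2.

H_0 ≅ Z,  H_1 ≅ Z^2.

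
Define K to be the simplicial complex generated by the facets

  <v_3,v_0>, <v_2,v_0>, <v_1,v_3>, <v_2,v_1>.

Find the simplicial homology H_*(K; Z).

K has 4 vertices, 4 edges.
rank ∂_0 = 0, rank ∂_1 = 3 ⇒ b_0 = 4 − 0 − 3 = 1; all invariant factors of ∂_1 are 1 so no torsion. So H_0 ≅ Z.
rank ∂_1 = 3, rank ∂_2 = 0 ⇒ b_1 = 4 − 3 − 0 = 1. So H_1 ≅ Z.

H_0 = Z,  H_1 = Z.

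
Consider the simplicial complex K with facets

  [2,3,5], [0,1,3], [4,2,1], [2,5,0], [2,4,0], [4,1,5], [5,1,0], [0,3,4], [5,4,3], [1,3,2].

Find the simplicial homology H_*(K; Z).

H_0 = Z,  H_1 = Z/2Z,  H_2 = 0.

Take the total order 0 < 1 < 2 < 3 < 4 < 5 on the vertex set. Then K (dimension 2) consists of the simplices:

  0-simplices (6): [0], [1], [2], [3], [4], [5]
  1-simplices (15): [0,1], [0,2], [0,3], [0,4], [0,5], [1,2], [1,3], [1,4], [1,5], [2,3], [2,4], [2,5], [3,4], [3,5], [4,5]
  2-simplices (10): [0,1,3], [0,1,5], [0,2,4], [0,2,5], [0,3,4], [1,2,3], [1,2,4], [1,4,5], [2,3,5], [3,4,5]

so the chain groups are C_0 ≅ Z^6, C_1 ≅ Z^15, C_2 ≅ Z^10.

Boundary ∂_1: C_1 → C_0 sends each edge [p,q] (with p < q) to q − p.
As a 6×15 matrix over Z this has rank 5, with invariant factors (1,1,1,1,1).

∂_2: C_2 → C_1 maps a triangle to the signed sum of its edges. For instance
  ∂[1,2,4] = [2,4] − [1,4] + [1,2],
  ∂[0,1,5] = [1,5] − [0,5] + [0,1].
The 15×10 boundary matrix has rank 10 and Smith normal form diag(1,1,1,1,1,1,1,1,1,2).

From H_k ≅ ker(∂_k) / im(∂_{k+1}) we obtain:

  H_0: rank C_0 − rank ∂_1 = 6 − 5 = 1, and the invariant factors of ∂_1 are all 1, so H_0 ≅ Z.
  H_1: rank ker ∂_1 − rank ∂_2 = (15 − 5) − 10 = 0, and ∂_2 has invariant factor 2 > 1, so H_1 ≅ Z/2Z.
  H_2: rank ker ∂_2 − rank ∂_3 = (10 − 10) − 0 = 0, and there is no ∂_3, so H_2 ≅ 0.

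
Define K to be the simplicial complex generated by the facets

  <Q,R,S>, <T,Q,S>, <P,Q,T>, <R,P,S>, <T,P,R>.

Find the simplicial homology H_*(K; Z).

Order the vertices as P < Q < R < S < T. Listing each simplex with vertices in this order, K has dimension 2 with simplices:

  0-simplices (5): P, Q, R, S, T
  1-simplices (10): PQ, PR, PS, PT, QR, QS, QT, RS, RT, ST
  2-simplices (5): PQT, PRS, PRT, QRS, QST

Hence C_0 ≅ Z^5, C_1 ≅ Z^10, C_2 ≅ Z^5.

∂_1: C_1 → C_0 maps an edge to its endpoints' difference, ∂[p,q] = q − p. For instance
  ∂QS = S − Q.
The resulting 5×10 matrix has rank 4, and its Smith normal form has invariant factors (1,1,1,1).

Boundary ∂_2: C_2 → C_1 sends each 2-simplex [p,q,r] to [q,r] − [p,r] + [p,q]. For instance
  ∂PRT = RT − PT + PR,
  ∂PRS = RS − PS + PR.
This gives a 10×5 integer matrix of rank 5; reducing to Smith normal form yields diagonal entries (1,1,1,1,1).

From H_k ≅ ker(∂_k) / im(∂_{k+1}) we obtain:

  H_0: rank C_0 − rank ∂_1 = 5 − 4 = 1, and the invariant factors of ∂_1 are all 1, so H_0 ≅ Z.
  H_1: rank ker ∂_1 − rank ∂_2 = (10 − 4) − 5 = 1, and the invariant factors of ∂_2 are all 1, so H_1 ≅ Z.
  H_2: rank ker ∂_2 − rank ∂_3 = (5 − 5) − 0 = 0, and there is no ∂_3, so H_2 ≅ 0.

As a check, the Euler characteristic is 5 − 10 + 5 = 0, which agrees with 1 − 1 + 0 = 0.

H_0 = Z,  H_1 = Z,  H_2 = 0.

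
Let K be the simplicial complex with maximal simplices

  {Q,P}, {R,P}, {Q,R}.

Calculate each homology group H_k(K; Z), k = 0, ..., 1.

H_0 = Z,  H_1 = Z.

We work with the vertex ordering P < Q < R. The simplices of K, each written with vertices in increasing order, are:

  0-simplices (3): P, Q, R
  1-simplices (3): PQ, PR, QR

Hence C_0 ≅ Z^3, C_1 ≅ Z^3.

∂_1: C_1 → C_0 maps an edge to its endpoints' difference, ∂[p,q] = q − p. For instance
  ∂PQ = Q − P.
The resulting 3×3 matrix has rank 2, and its Smith normal form has invariant factors (1,1).

Reading off H_k = ker ∂_k / im ∂_{k+1}:

  H_0: rank C_0 − rank ∂_1 = 3 − 2 = 1, and the invariant factors of ∂_1 are all 1, so H_0 = Z.
  H_1: rank ker ∂_1 − rank ∂_2 = (3 − 2) − 0 = 1, and there is no ∂_2, so H_1 = Z.

(K is a triangulation of the circle S^1.)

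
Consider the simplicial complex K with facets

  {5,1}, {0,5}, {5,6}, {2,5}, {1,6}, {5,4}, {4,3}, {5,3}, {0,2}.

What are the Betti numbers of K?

b_0 = 1, b_1 = 3.

Order the vertices as 0 < 1 < 2 < 3 < 4 < 5 < 6. Listing each simplex with vertices in this order, K has dimension 1 with simplices:

  0-simplices (7): [0], [1], [2], [3], [4], [5], [6]
  1-simplices (9): [0,2], [0,5], [1,5], [1,6], [2,5], [3,4], [3,5], [4,5], [5,6]

Hence C_0 ≅ Z^7, C_1 ≅ Z^9.

The boundary map ∂_1: C_1 → C_0 is given by ∂[p,q] = [q] − [p].
The resulting 7×9 matrix has rank 6, and its Smith normal form has invariant factors (1,1,1,1,1,1).

From H_k ≅ ker(∂_k) / im(∂_{k+1}) we obtain:

  H_0: rank C_0 − rank ∂_1 = 7 − 6 = 1, and the invariant factors of ∂_1 are all 1, so H_0 ≅ Z.
  H_1: rank ker ∂_1 − rank ∂_2 = (9 − 6) − 0 = 3, and there is no ∂_2, so H_1 ≅ Z^3.

Hence the Betti numbers are b_0 = 1, b_1 = 3.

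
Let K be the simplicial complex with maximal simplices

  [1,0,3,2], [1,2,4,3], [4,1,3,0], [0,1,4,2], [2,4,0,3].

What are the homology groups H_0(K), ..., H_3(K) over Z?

H_0 ≅ Z,  H_1 = 0,  H_2 = 0,  H_3 ≅ Z.

Fix the vertex order 0 < 1 < 2 < 3 < 4 and write every simplex with vertices in increasing order. Then dim K = 3 and the simplices of K are:

  0-simplices (5): [0], [1], [2], [3], [4]
  1-simplices (10): [0,1], [0,2], [0,3], [0,4], [1,2], [1,3], [1,4], [2,3], [2,4], [3,4]
  2-simplices (10): [0,1,2], [0,1,3], [0,1,4], [0,2,3], [0,2,4], [0,3,4], [1,2,3], [1,2,4], [1,3,4], [2,3,4]
  3-simplices (5): [0,1,2,3], [0,1,2,4], [0,1,3,4], [0,2,3,4], [1,2,3,4]

giving chain groups C_0 ≅ Z^5, C_1 ≅ Z^10, C_2 ≅ Z^10, C_3 ≅ Z^5.

The boundary map ∂_1: C_1 → C_0 is given by ∂[p,q] = [q] − [p]. For instance
  ∂[2,4] = [4] − [2].
As a 5×10 matrix over Z this has rank 4, with invariant factors (1,1,1,1).

∂_2: C_2 → C_1 acts by ∂[p,q,r] = [q,r] − [p,r] + [p,q]. For instance
  ∂[2,3,4] = [3,4] − [2,4] + [2,3],
  ∂[0,2,3] = [2,3] − [0,3] + [0,2].
As a 10×10 matrix over Z this has rank 6, with invariant factors (1,1,1,1,1,1).

∂_3: C_3 → C_2 sends each 3-simplex σ to the alternating sum Σ_i (−1)^i (σ with its i-th vertex removed). For instance
  ∂[0,1,2,4] = [1,2,4] − [0,2,4] + [0,1,4] − [0,1,2],
  ∂[0,1,3,4] = [1,3,4] − [0,3,4] + [0,1,4] − [0,1,3].
This gives a 10×5 integer matrix of rank 4; reducing to Smith normal form yields diagonal entries (1,1,1,1).

Computing H_k = (kernel of ∂_k) / (image of ∂_{k+1}):

  H_0: rank C_0 − rank ∂_1 = 5 − 4 = 1, and the invariant factors of ∂_1 are all 1, so H_0 = Z.
  H_1: rank ker ∂_1 − rank ∂_2 = (10 − 4) − 6 = 0, and the invariant factors of ∂_2 are all 1, so H_1 = 0.
  H_2: rank ker ∂_2 − rank ∂_3 = (10 − 6) − 4 = 0, and the invariant factors of ∂_3 are all 1, so H_2 = 0.
  H_3: rank ker ∂_3 − rank ∂_4 = (5 − 4) − 0 = 1, and there is no ∂_4, so H_3 = Z.

As a check, the Euler characteristic is 5 − 10 + 10 − 5 = 0, which agrees with 1 − 0 + 0 − 1 = 0.
(K is a triangulation of the 3-sphere S^3.)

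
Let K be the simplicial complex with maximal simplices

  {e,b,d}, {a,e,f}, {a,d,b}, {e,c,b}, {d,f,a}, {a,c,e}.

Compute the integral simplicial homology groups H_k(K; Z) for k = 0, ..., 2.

H_0 = Z,  H_1 = Z,  H_2 = 0.

Take the total order a < b < c < d < e < f on the vertex set. Then K (dimension 2) consists of the simplices:

  0-simplices (6): a, b, c, d, e, f
  1-simplices (12): ab, ac, ad, ae, af, bc, bd, be, ce, de, df, ef
  2-simplices (6): abd, ace, adf, aef, bce, bde

Hence C_0 ≅ Z^6, C_1 ≅ Z^12, C_2 ≅ Z^6.

Boundary ∂_1: C_1 → C_0 is given by ∂[p,q] = [q] − [p].
As a 6×12 matrix over Z this has rank 5, with invariant factors (1,1,1,1,1).

∂_2: C_2 → C_1 maps a triangle to the signed sum of its edges. For instance
  ∂bde = de − be + bd,
  ∂bce = ce − be + bc.
As a 12×6 matrix over Z this has rank 6, with invariant factors (1,1,1,1,1,1).

Reading off H_k = ker ∂_k / im ∂_{k+1}:

  H_0: rank C_0 − rank ∂_1 = 6 − 5 = 1, and the invariant factors of ∂_1 are all 1, so H_0 = Z.
  H_1: rank ker ∂_1 − rank ∂_2 = (12 − 5) − 6 = 1, and the invariant factors of ∂_2 are all 1, so H_1 = Z.
  H_2: rank ker ∂_2 − rank ∂_3 = (6 − 6) − 0 = 0, and there is no ∂_3, so H_2 = 0.

As a check, the Euler characteristic is 6 − 12 + 6 = 0, which agrees with 1 − 1 + 0 = 0.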